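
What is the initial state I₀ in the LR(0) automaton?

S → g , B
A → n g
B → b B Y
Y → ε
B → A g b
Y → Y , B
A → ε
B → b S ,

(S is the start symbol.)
{ [S → . g , B], [S' → . S] }

First, augment the grammar with S' → S
I₀ = CLOSURE({ [S' → . S] }):
  [S' → . S] has the dot before S: add [S → . g , B]
No further items can be added.

I₀ = { [S → . g , B], [S' → . S] }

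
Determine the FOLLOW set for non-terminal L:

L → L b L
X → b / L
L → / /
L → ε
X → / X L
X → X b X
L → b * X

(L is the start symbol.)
To compute FOLLOW(L), find every occurrence of L on a right-hand side N → α L β: add FIRST(β) \ {ε}, and if β is empty or nullable also add FOLLOW(N). Iterate to a fixed point.

L is the start symbol, so $ ∈ FOLLOW(L).
In L → L b L: L is followed by b L, add FIRST(b L) \ {ε} = { 'b' }
In L → L b L: L is at the end; this adds FOLLOW(L) to itself — nothing new
In X → b / L: L is at the end, add FOLLOW(X)
In X → / X L: L is at the end, add FOLLOW(X)

The FOLLOW sets referred to above (computed the same way, to a fixed point):
  FOLLOW(X) = { $, '/', 'b' }

Taking the union: FOLLOW(L) = { $, '/', 'b' }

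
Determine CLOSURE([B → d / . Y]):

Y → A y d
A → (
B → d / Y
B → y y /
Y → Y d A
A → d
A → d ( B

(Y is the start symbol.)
Start with: [B → d / . Y]
  [B → d / . Y] has the dot before Y: add [Y → . A y d], [Y → . Y d A]
  [Y → . A y d] has the dot before A: add [A → . (], [A → . d], [A → . d ( B]
No further items can be added.

CLOSURE = { [A → . (], [A → . d ( B], [A → . d], [B → d / . Y], [Y → . A y d], [Y → . Y d A] }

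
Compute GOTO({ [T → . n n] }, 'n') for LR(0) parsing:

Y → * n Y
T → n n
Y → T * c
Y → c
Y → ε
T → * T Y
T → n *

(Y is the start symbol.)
{ [T → n . n] }

GOTO(I, 'n') = CLOSURE({ [A → αX.β] : [A → α.Xβ] ∈ I, X = 'n' })

Items with dot before 'n', with the dot advanced:
  [T → . n n] → [T → n . n]
Closure adds nothing (no advanced item has the dot before a non-terminal).

GOTO = { [T → n . n] }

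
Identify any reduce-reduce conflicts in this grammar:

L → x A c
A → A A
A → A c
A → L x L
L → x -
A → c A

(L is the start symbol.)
A reduce-reduce conflict occurs when an LR(0) state has two complete items [A → α .] and [B → β .] — both call for a reduction, and with no lookahead the parser cannot choose between them.

Augment with L' → L and build the canonical LR(0) collection (I0 = CLOSURE({[L' → . L]}), then GOTO on every symbol after a dot until no new states appear). It has 13 states:
  I0: { [L → . x -], [L → . x A c], [L' → . L] }  — shift
  I1: { [L' → L .] }  — accept
  I2: { [A → . A A], [A → . A c], [A → . L x L], [A → . c A], [L → . x -], [L → . x A c], [L → x . -], [L → x . A c] }  — shift
  I3: { [L → x - .] }  — reduce
  I4: { [A → . A A], [A → . A c], [A → . L x L], [A → . c A], [A → A . A], [A → A . c], [L → . x -], [L → . x A c], [L → x A . c] }  — shift
  I5: { [A → L . x L] }  — shift
  I6: { [A → . A A], [A → . A c], [A → . L x L], [A → . c A], [A → c . A], [L → . x -], [L → . x A c] }  — shift
  I7: { [A → . A A], [A → . A c], [A → . L x L], [A → . c A], [A → A . A], [A → A . c], [A → c A .], [L → . x -], [L → . x A c] }  — shift, reduce
  I8: { [A → . A A], [A → . A c], [A → . L x L], [A → . c A], [A → A . A], [A → A . c], [A → A A .], [L → . x -], [L → . x A c] }  — shift, reduce
  I9: { [A → . A A], [A → . A c], [A → . L x L], [A → . c A], [A → A c .], [A → c . A], [L → . x -], [L → . x A c] }  — shift, reduce
  I10: { [A → L x . L], [L → . x -], [L → . x A c] }  — shift
  I11: { [A → L x L .] }  — reduce
  I12: { [A → . A A], [A → . A c], [A → . L x L], [A → . c A], [A → A c .], [A → c . A], [L → . x -], [L → . x A c], [L → x A c .] }  — shift, 2 reduces

I12 contains complete items [A → A c .], [L → x A c .] — reduce-reduce conflict.

Answer: Yes — I12: [A → A c .] vs [L → x A c .]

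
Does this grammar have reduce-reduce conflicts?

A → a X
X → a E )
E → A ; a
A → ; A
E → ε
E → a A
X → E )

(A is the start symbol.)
Augment with A' → A and build the canonical LR(0) collection (I0 = CLOSURE({[A' → . A]}), then GOTO on every symbol after a dot until no new states appear). It has 15 states:
  I0: { [A → . ; A], [A → . a X], [A' → . A] }  — shift
  I1: { [A → . ; A], [A → . a X], [A → ; . A] }  — shift
  I2: { [A' → A .] }  — accept
  I3: { [A → . ; A], [A → . a X], [A → a . X], [E → . A ; a], [E → . a A], [E → .], [X → . E )], [X → . a E )] }  — shift, reduce
  I4: { [E → A . ; a] }  — shift
  I5: { [X → E . )] }  — shift
  I6: { [A → a X .] }  — reduce
  I7: { [A → . ; A], [A → . a X], [A → a . X], [E → . A ; a], [E → . a A], [E → .], [E → a . A], [X → . E )], [X → . a E )], [X → a . E )] }  — shift, reduce
  I8: { [E → A . ; a], [E → a A .] }  — shift, reduce
  I9: { [X → E . )], [X → a E . )] }  — shift
  I10: { [X → E ) .], [X → a E ) .] }  — 2 reduces
  I11: { [E → A ; . a] }  — shift
  I12: { [E → A ; a .] }  — reduce
  I13: { [X → E ) .] }  — reduce
  I14: { [A → ; A .] }  — reduce

I10 contains complete items [X → E ) .], [X → a E ) .] — reduce-reduce conflict.

Answer: Yes — I10: [X → E ) .] vs [X → a E ) .]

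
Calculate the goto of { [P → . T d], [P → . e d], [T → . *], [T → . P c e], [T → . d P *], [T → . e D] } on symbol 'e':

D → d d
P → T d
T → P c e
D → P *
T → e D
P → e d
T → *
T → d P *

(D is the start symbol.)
GOTO(I, 'e') = CLOSURE({ [A → αX.β] : [A → α.Xβ] ∈ I, X = 'e' })

Items with dot before 'e', with the dot advanced:
  [P → . e d] → [P → e . d]
  [T → . e D] → [T → e . D]
Closure of the advanced items:
  [T → e . D] has the dot before D: add [D → . d d], [D → . P *]
  [D → . P *] has the dot before P: add [P → . T d], [P → . e d]
  [P → . T d] has the dot before T: add [T → . P c e], [T → . e D], [T → . *], [T → . d P *]

GOTO = { [D → . P *], [D → . d d], [P → . T d], [P → . e d], [P → e . d], [T → . *], [T → . P c e], [T → . d P *], [T → . e D], [T → e . D] }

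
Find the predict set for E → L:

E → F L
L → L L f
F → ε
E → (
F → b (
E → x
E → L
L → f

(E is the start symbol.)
PREDICT(E → L) = (FIRST(RHS) \ {ε}) ∪ (FOLLOW(E) if ε ∈ FIRST(RHS), i.e. RHS ⇒* ε)
FIRST(L) = { 'f' }
FIRST(L) = { 'f' }
ε ∉ FIRST(L), so FOLLOW(E) is not added.
PREDICT(E → L) = { 'f' }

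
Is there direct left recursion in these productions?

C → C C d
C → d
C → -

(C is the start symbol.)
Yes, C is left-recursive

Direct left recursion occurs when N → N α for some non-terminal N (the right-hand side begins with the left-hand side itself).

C → C C d: LEFT RECURSIVE (starts with C)
C → d: starts with d
C → -: starts with '-'

The grammar has direct left recursion on: C.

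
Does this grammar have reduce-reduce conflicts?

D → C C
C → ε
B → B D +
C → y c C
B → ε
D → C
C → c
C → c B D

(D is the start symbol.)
Augment with D' → D and build the canonical LR(0) collection (I0 = CLOSURE({[D' → . D]}), then GOTO on every symbol after a dot until no new states appear). It has 11 states:
  I0: { [C → . c B D], [C → . c], [C → . y c C], [C → .], [D → . C C], [D → . C], [D' → . D] }  — shift, reduce
  I1: { [C → . c B D], [C → . c], [C → . y c C], [C → .], [D → C . C], [D → C .] }  — shift, 2 reduces
  I2: { [D' → D .] }  — accept
  I3: { [B → . B D +], [B → .], [C → c . B D], [C → c .] }  — 2 reduces
  I4: { [C → y . c C] }  — shift
  I5: { [C → . c B D], [C → . c], [C → . y c C], [C → .], [C → y c . C] }  — shift, reduce
  I6: { [C → y c C .] }  — reduce
  I7: { [B → B . D +], [C → . c B D], [C → . c], [C → . y c C], [C → .], [C → c B . D], [D → . C C], [D → . C] }  — shift, reduce
  I8: { [B → B D . +], [C → c B D .] }  — shift, reduce
  I9: { [B → B D + .] }  — reduce
  I10: { [D → C C .] }  — reduce

I1 contains complete items [C → .], [D → C .] — reduce-reduce conflict.
I3 contains complete items [B → .], [C → c .] — reduce-reduce conflict.

Answer: Yes — I1: [C → .] vs [D → C .]; I3: [B → .] vs [C → c .]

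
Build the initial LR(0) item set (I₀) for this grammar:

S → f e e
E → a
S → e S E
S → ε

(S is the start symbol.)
First, augment the grammar with S' → S
I₀ = CLOSURE({ [S' → . S] }):
  [S' → . S] has the dot before S: add [S → . f e e], [S → . e S E], [S → .]
No further items can be added.

I₀ = { [S → . e S E], [S → . f e e], [S → .], [S' → . S] }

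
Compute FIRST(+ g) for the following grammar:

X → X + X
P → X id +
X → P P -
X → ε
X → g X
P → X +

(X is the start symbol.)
{ '+' }

To compute FIRST(+ g), process the symbols left to right:
Symbol + is a terminal. Add '+' and stop.
FIRST(+ g) = { '+' }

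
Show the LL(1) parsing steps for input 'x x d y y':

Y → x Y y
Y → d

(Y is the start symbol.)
LL(1) parsing maintains a stack (initially the start symbol over $) and the input. At each step: if the stack top is a terminal, match it against the current input token; if it is a non-terminal N, replace it with the RHS of M[N, lookahead] (the unique production whose predict set contains the lookahead).

Stack is shown with the top on the left.

Stack      Input        Action
------------------------------
Y $        x x d y y $  output Y → x Y y
x Y y $    x x d y y $  match 'x'
Y y $      x d y y $    output Y → x Y y
x Y y y $  x d y y $    match 'x'
Y y y $    d y y $      output Y → d
d y y $    d y y $      match 'd'
y y $      y y $        match 'y'
y $        y $          match 'y'
$          $            accept

The string is accepted.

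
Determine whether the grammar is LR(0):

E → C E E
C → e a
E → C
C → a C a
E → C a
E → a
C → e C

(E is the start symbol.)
A grammar is LR(0) if no state in the canonical LR(0) collection has:
  - both a shift item (dot before a terminal) and a complete item (shift-reduce conflict), or
  - two or more complete items (reduce-reduce conflict; the accept item [E' → E .] counts as a complete item here).

Augment with E' → E and build the canonical LR(0) collection (I0 = CLOSURE({[E' → . E]}), then GOTO on every symbol after a dot until no new states appear). It has 13 states:
  I0: { [C → . a C a], [C → . e C], [C → . e a], [E → . C E E], [E → . C a], [E → . C], [E → . a], [E' → . E] }  — shift
  I1: { [C → . a C a], [C → . e C], [C → . e a], [E → . C E E], [E → . C a], [E → . C], [E → . a], [E → C . E E], [E → C . a], [E → C .] }  — shift, reduce
  I2: { [E' → E .] }  — accept
  I3: { [C → . a C a], [C → . e C], [C → . e a], [C → a . C a], [E → a .] }  — shift, reduce
  I4: { [C → . a C a], [C → . e C], [C → . e a], [C → e . C], [C → e . a] }  — shift
  I5: { [C → e C .] }  — reduce
  I6: { [C → . a C a], [C → . e C], [C → . e a], [C → a . C a], [C → e a .] }  — shift, reduce
  I7: { [C → a C . a] }  — shift
  I8: { [C → . a C a], [C → . e C], [C → . e a], [C → a . C a] }  — shift
  I9: { [C → a C a .] }  — reduce
  I10: { [C → . a C a], [C → . e C], [C → . e a], [E → . C E E], [E → . C a], [E → . C], [E → . a], [E → C E . E] }  — shift
  I11: { [C → . a C a], [C → . e C], [C → . e a], [C → a . C a], [E → C a .], [E → a .] }  — shift, 2 reduces
  I12: { [E → C E E .] }  — reduce

Conflict in state I1:
  Shift-reduce conflict between [E → C .] and [C → . a C a]
So the grammar is NOT LR(0).

Answer: No. Shift-reduce conflict between [E → C .] and [C → . a C a]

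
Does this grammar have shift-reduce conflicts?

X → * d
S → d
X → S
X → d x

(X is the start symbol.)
Yes — I4: [S → d .] vs [X → d . x]

A shift-reduce conflict occurs when an LR(0) state has both:
  - a complete (reduce) item [A → α .] (dot at the end), and
  - a shift item [B → β . c γ] (dot before a terminal).

Augment with X' → X and build the canonical LR(0) collection (I0 = CLOSURE({[X' → . X]}), then GOTO on every symbol after a dot until no new states appear). It has 7 states:
  I0: { [S → . d], [X → . * d], [X → . S], [X → . d x], [X' → . X] }  — shift
  I1: { [X → * . d] }  — shift
  I2: { [X → S .] }  — reduce
  I3: { [X' → X .] }  — accept
  I4: { [S → d .], [X → d . x] }  — shift, reduce
  I5: { [X → d x .] }  — reduce
  I6: { [X → * d .] }  — reduce

I4 contains reduce item [S → d .] and shift item [X → d . x] — shift-reduce conflict.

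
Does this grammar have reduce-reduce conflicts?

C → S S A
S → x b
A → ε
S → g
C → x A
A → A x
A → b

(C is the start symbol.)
Yes — I6: [A → b .] vs [S → x b .]

Augment with C' → C and build the canonical LR(0) collection (I0 = CLOSURE({[C' → . C]}), then GOTO on every symbol after a dot until no new states appear). It has 13 states:
  I0: { [C → . S S A], [C → . x A], [C' → . C], [S → . g], [S → . x b] }  — shift
  I1: { [C' → C .] }  — accept
  I2: { [C → S . S A], [S → . g], [S → . x b] }  — shift
  I3: { [S → g .] }  — reduce
  I4: { [A → . A x], [A → . b], [A → .], [C → x . A], [S → x . b] }  — shift, reduce
  I5: { [A → A . x], [C → x A .] }  — shift, reduce
  I6: { [A → b .], [S → x b .] }  — 2 reduces
  I7: { [A → A x .] }  — reduce
  I8: { [A → . A x], [A → . b], [A → .], [C → S S . A] }  — shift, reduce
  I9: { [S → x . b] }  — shift
  I10: { [S → x b .] }  — reduce
  I11: { [A → A . x], [C → S S A .] }  — shift, reduce
  I12: { [A → b .] }  — reduce

I6 contains complete items [A → b .], [S → x b .] — reduce-reduce conflict.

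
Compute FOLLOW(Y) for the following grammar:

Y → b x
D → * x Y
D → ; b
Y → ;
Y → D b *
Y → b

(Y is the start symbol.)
Y is the start symbol, so $ ∈ FOLLOW(Y).
In D → * x Y: Y is at the end, add FOLLOW(D)

The FOLLOW sets referred to above (computed the same way, to a fixed point):
  FOLLOW(D) = { 'b' }

Taking the union: FOLLOW(Y) = { $, 'b' }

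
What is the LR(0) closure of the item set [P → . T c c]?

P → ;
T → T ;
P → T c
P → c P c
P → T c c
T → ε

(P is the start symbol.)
Start with: [P → . T c c]
  [P → . T c c] has the dot before T: add [T → . T ;], [T → .]
No further items can be added.

CLOSURE = { [P → . T c c], [T → . T ;], [T → .] }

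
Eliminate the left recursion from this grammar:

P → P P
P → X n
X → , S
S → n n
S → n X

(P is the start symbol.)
P is directly left-recursive. The standard transformation for
  A → A α₁ | ... | A α_m | β₁ | ... | β_n
is
  A  → β₁ A' | ... | β_n A'
  A' → α₁ A' | ... | α_m A' | ε

P → X n becomes P → X n P'
P → P P becomes P' → P P'
Add P' → ε

Productions for other non-terminals are unchanged:
  X → , S
  S → n n
  S → n X

Resulting grammar:
P → X n P'
P' → P P'
P' → ε
X → , S
S → n n
S → n X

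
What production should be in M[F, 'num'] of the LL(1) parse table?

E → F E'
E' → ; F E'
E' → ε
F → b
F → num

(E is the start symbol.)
F → num

To find M[F, 'num'], we find productions for F where 'num' is in the predict set (PREDICT(N → α) = (FIRST(α) \ {ε}) ∪ (FOLLOW(N) if α ⇒* ε)).

F → b: PREDICT = { 'b' }
F → num: PREDICT = { 'num' }
  'num' is in predict set, so this production goes in M[F, 'num']

M[F, 'num'] = F → num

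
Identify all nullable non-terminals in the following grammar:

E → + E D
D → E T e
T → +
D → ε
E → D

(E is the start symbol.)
A non-terminal is nullable if it can derive ε (the empty string): either it has an ε-production, or it has a production whose right-hand side consists entirely of nullable non-terminals.

ε-productions: D → ε
So D is immediately nullable.
E → D: every symbol on the right is nullable, so E is nullable too.
No further non-terminal can be added: every production for the remaining non-terminals contains a terminal or a non-nullable non-terminal.
Nullable = { 'D', 'E' }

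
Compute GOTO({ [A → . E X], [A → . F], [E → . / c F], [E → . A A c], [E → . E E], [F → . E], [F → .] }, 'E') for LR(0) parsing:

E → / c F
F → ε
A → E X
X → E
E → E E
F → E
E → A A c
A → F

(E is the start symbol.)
GOTO(I, 'E') = CLOSURE({ [A → αX.β] : [A → α.Xβ] ∈ I, X = 'E' })

Items with dot before 'E', with the dot advanced:
  [A → . E X] → [A → E . X]
  [E → . E E] → [E → E . E]
  [F → . E] → [F → E .]
Closure of the advanced items:
  [A → E . X] has the dot before X: add [X → . E]
  [E → E . E] has the dot before E: add [E → . / c F], [E → . E E], [E → . A A c]
  [E → . A A c] has the dot before A: add [A → . E X], [A → . F]
  [A → . F] has the dot before F: add [F → .], [F → . E]

GOTO = { [A → . E X], [A → . F], [A → E . X], [E → . / c F], [E → . A A c], [E → . E E], [E → E . E], [F → . E], [F → .], [F → E .], [X → . E] }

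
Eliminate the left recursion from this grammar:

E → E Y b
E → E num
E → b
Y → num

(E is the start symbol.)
E is directly left-recursive. The standard transformation for
  A → A α₁ | ... | A α_m | β₁ | ... | β_n
is
  A  → β₁ A' | ... | β_n A'
  A' → α₁ A' | ... | α_m A' | ε

E → b becomes E → b E'
E → E Y b becomes E' → Y b E'
E → E num becomes E' → num E'
Add E' → ε

Productions for other non-terminals are unchanged:
  Y → num

Resulting grammar:
E → b E'
E' → Y b E'
E' → num E'
E' → ε
Y → num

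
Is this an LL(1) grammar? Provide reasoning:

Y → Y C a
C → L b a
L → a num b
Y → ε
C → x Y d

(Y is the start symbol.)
No. Predict set conflict for Y: { 'a', 'x' }

A grammar is LL(1) if for each non-terminal N with multiple productions, the predict sets of those productions are pairwise disjoint, where PREDICT(N → α) = (FIRST(α) \ {ε}) ∪ (FOLLOW(N) if α ⇒* ε).

Relevant sets:
  FIRST(Y) = { 'a', 'x', ε }
  FIRST(C) = { 'a', 'x' }
  FIRST(L) = { 'a' }
  FOLLOW(Y) = { $, 'a', 'd', 'x' }

For Y:
  PREDICT(Y → Y C a) = { 'a', 'x' }
  PREDICT(Y → ε) = { $, 'a', 'd', 'x' }
For C:
  PREDICT(C → L b a) = { 'a' }
  PREDICT(C → x Y d) = { 'x' }
L has a single production, so nothing to check there.

Conflict found: Predict set conflict for Y: { 'a', 'x' }
The grammar is NOT LL(1).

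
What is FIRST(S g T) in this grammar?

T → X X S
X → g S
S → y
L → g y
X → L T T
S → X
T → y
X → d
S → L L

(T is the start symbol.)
FIRST sets of the non-terminals involved (from the grammar, by fixed-point iteration):
  FIRST(S) = { 'd', 'g', 'y' }

To compute FIRST(S g T), process the symbols left to right:
Symbol S is a non-terminal. Add FIRST(S) \ {ε} = { 'd', 'g', 'y' }
S is not nullable (ε ∉ FIRST(S)), so stop here.
FIRST(S g T) = { 'd', 'g', 'y' }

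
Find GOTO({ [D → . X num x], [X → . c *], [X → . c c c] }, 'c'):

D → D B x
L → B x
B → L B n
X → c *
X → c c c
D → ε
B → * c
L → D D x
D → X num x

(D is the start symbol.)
GOTO(I, 'c') = CLOSURE({ [A → αX.β] : [A → α.Xβ] ∈ I, X = 'c' })

Items with dot before 'c', with the dot advanced:
  [X → . c *] → [X → c . *]
  [X → . c c c] → [X → c . c c]
Closure adds nothing (no advanced item has the dot before a non-terminal).

GOTO = { [X → c . *], [X → c . c c] }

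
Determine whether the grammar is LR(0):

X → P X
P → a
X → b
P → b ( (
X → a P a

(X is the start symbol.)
Augment with X' → X and build the canonical LR(0) collection (I0 = CLOSURE({[X' → . X]}), then GOTO on every symbol after a dot until no new states appear). It has 12 states:
  I0: { [P → . a], [P → . b ( (], [X → . P X], [X → . a P a], [X → . b], [X' → . X] }  — shift
  I1: { [P → . a], [P → . b ( (], [X → . P X], [X → . a P a], [X → . b], [X → P . X] }  — shift
  I2: { [X' → X .] }  — accept
  I3: { [P → . a], [P → . b ( (], [P → a .], [X → a . P a] }  — shift, reduce
  I4: { [P → b . ( (], [X → b .] }  — shift, reduce
  I5: { [P → b ( . (] }  — shift
  I6: { [P → b ( ( .] }  — reduce
  I7: { [X → a P . a] }  — shift
  I8: { [P → a .] }  — reduce
  I9: { [P → b . ( (] }  — shift
  I10: { [X → a P a .] }  — reduce
  I11: { [X → P X .] }  — reduce

Conflict in state I3:
  Shift-reduce conflict between [P → a .] and [P → . a]
So the grammar is NOT LR(0).

Answer: No. Shift-reduce conflict between [P → a .] and [P → . a]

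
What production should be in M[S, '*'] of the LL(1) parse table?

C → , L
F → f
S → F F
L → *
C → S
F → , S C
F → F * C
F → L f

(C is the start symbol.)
S → F F

To find M[S, '*'], we find productions for S where '*' is in the predict set (PREDICT(N → α) = (FIRST(α) \ {ε}) ∪ (FOLLOW(N) if α ⇒* ε)).

Relevant sets:
  FIRST(F) = { '*', ',', 'f' }

S → F F: PREDICT = { '*', ',', 'f' }
  '*' is in predict set, so this production goes in M[S, '*']

M[S, '*'] = S → F F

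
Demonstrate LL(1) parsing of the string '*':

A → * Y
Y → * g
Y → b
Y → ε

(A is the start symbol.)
Stack is shown with the top on the left.

Stack  Input  Action
--------------------
A $    * $    output A → * Y
* Y $  * $    match '*'
Y $    $      output Y → ε
$      $      accept

The string is accepted.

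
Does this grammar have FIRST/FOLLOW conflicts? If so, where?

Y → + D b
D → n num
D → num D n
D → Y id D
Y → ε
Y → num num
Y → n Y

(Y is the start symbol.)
No FIRST/FOLLOW conflicts.

A FIRST/FOLLOW conflict occurs when a non-terminal N has a nullable alternative N → β (β ⇒* ε) and another alternative N → α with FIRST(α) ∩ FOLLOW(N) ≠ ∅: on such a lookahead the parser cannot decide between expanding α and letting N vanish via β.

Nullable non-terminals: Y.

Y: nullable alternative(s) Y → ε; FOLLOW(Y) = { $, 'id' }
  Y → + D b: FIRST \ {ε} = { '+' } — disjoint from FOLLOW(Y)
  Y → ε: FIRST \ {ε} = { } — this is the only nullable alternative, skip
  Y → num num: FIRST \ {ε} = { 'num' } — disjoint from FOLLOW(Y)
  Y → n Y: FIRST \ {ε} = { 'n' } — disjoint from FOLLOW(Y)

D has no nullable alternative, so no FIRST/FOLLOW check is needed there.

No FIRST/FOLLOW conflicts found.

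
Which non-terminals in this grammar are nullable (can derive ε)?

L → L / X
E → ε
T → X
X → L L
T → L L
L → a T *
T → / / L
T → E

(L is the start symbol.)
ε-productions: E → ε
So E is immediately nullable.
T → E: every symbol on the right is nullable, so T is nullable too.
No further non-terminal can be added: every production for the remaining non-terminals contains a terminal or a non-nullable non-terminal.
Nullable = { 'E', 'T' }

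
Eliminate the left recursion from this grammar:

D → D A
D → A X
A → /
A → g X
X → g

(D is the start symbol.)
D is directly left-recursive. The standard transformation for
  A → A α₁ | ... | A α_m | β₁ | ... | β_n
is
  A  → β₁ A' | ... | β_n A'
  A' → α₁ A' | ... | α_m A' | ε

D → A X becomes D → A X D'
D → D A becomes D' → A D'
Add D' → ε

Productions for other non-terminals are unchanged:
  A → /
  A → g X
  X → g

Resulting grammar:
D → A X D'
D' → A D'
D' → ε
A → /
A → g X
X → g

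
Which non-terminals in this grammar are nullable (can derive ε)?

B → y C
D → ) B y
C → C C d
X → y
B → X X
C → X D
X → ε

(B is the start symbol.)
A non-terminal is nullable if it can derive ε (the empty string): either it has an ε-production, or it has a production whose right-hand side consists entirely of nullable non-terminals.

ε-productions: X → ε
So X is immediately nullable.
B → X X: every symbol on the right is nullable, so B is nullable too.
No further non-terminal can be added: every production for the remaining non-terminals contains a terminal or a non-nullable non-terminal.
Nullable = { 'B', 'X' }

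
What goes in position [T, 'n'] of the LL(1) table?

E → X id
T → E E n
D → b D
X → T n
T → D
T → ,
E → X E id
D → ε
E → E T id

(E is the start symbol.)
To find M[T, 'n'], we find productions for T where 'n' is in the predict set (PREDICT(N → α) = (FIRST(α) \ {ε}) ∪ (FOLLOW(N) if α ⇒* ε)).

Relevant sets:
  FIRST(E) = { ',', 'b', 'n' }
  FIRST(D) = { 'b', ε }
  FOLLOW(T) = { 'id', 'n' }

T → E E n: PREDICT = { ',', 'b', 'n' }
  'n' is in predict set, so this production goes in M[T, 'n']
T → D: PREDICT = { 'b', 'id', 'n' }
  'n' is in predict set, so this production goes in M[T, 'n']
T → ,: PREDICT = { ',' }

M[T, 'n'] = T → E E n, T → D  (a multiply-defined cell — the grammar is not LL(1))

Answer: T → E E n, T → D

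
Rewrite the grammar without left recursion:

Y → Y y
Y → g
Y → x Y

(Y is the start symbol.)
Y is directly left-recursive. The standard transformation for
  A → A α₁ | ... | A α_m | β₁ | ... | β_n
is
  A  → β₁ A' | ... | β_n A'
  A' → α₁ A' | ... | α_m A' | ε

Y → g becomes Y → g Y'
Y → x Y becomes Y → x Y Y'
Y → Y y becomes Y' → y Y'
Add Y' → ε

Resulting grammar:
Y → g Y'
Y → x Y Y'
Y' → y Y'
Y' → ε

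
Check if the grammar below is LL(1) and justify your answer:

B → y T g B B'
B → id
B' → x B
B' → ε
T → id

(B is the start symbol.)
No. Predict set conflict for B': { 'x' }

A grammar is LL(1) if for each non-terminal N with multiple productions, the predict sets of those productions are pairwise disjoint, where PREDICT(N → α) = (FIRST(α) \ {ε}) ∪ (FOLLOW(N) if α ⇒* ε).

Relevant sets:
  FOLLOW(B') = { $, 'x' }

For B:
  PREDICT(B → y T g B B') = { 'y' }
  PREDICT(B → id) = { 'id' }
For B':
  PREDICT(B' → x B) = { 'x' }
  PREDICT(B' → ε) = { $, 'x' }
T has a single production, so nothing to check there.

Conflict found: Predict set conflict for B': { 'x' }
The grammar is NOT LL(1).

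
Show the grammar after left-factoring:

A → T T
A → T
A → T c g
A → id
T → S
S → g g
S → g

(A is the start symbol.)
A → T A'
A' → T
A' → ε
A' → c g
A → id
T → S
S → g S'
S' → g
S' → ε

Left-factoring transforms A → αβ₁ | αβ₂ into A → αA' and A' → β₁ | β₂
(α is the longest common prefix among the alternatives). Repeat until
no nonterminal has two alternatives with a common prefix.

Round 1: A has alternatives sharing prefix 'T'. Introduce A': A → T A'
  Add: A' → T
  Add: A' → ε
  Add: A' → c g

Round 2: S has alternatives sharing prefix 'g'. Introduce S': S → g S'
  Add: S' → g
  Add: S' → ε

No remaining common prefixes — done.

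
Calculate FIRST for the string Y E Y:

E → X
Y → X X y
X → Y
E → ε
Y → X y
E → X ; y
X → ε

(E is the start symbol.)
FIRST sets of the non-terminals involved (from the grammar, by fixed-point iteration):
  FIRST(Y) = { 'y' }

To compute FIRST(Y E Y), process the symbols left to right:
Symbol Y is a non-terminal. Add FIRST(Y) \ {ε} = { 'y' }
Y is not nullable (ε ∉ FIRST(Y)), so stop here.
FIRST(Y E Y) = { 'y' }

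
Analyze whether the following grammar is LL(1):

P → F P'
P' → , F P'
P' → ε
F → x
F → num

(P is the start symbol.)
Yes, the grammar is LL(1).

A grammar is LL(1) if for each non-terminal N with multiple productions, the predict sets of those productions are pairwise disjoint, where PREDICT(N → α) = (FIRST(α) \ {ε}) ∪ (FOLLOW(N) if α ⇒* ε).

Relevant sets:
  FOLLOW(P') = { $ }

For P':
  PREDICT(P' → ',' F P') = { ',' }
  PREDICT(P' → ε) = { $ }
For F:
  PREDICT(F → x) = { 'x' }
  PREDICT(F → num) = { 'num' }
P has a single production, so nothing to check there.

All predict sets are disjoint. The grammar IS LL(1).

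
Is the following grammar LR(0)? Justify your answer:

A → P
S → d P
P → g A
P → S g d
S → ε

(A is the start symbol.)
No. Shift-reduce conflict between [S → .] and [P → . g A]

Augment with A' → A and build the canonical LR(0) collection (I0 = CLOSURE({[A' → . A]}), then GOTO on every symbol after a dot until no new states appear). It has 10 states:
  I0: { [A → . P], [A' → . A], [P → . S g d], [P → . g A], [S → . d P], [S → .] }  — shift, reduce
  I1: { [A' → A .] }  — accept
  I2: { [A → P .] }  — reduce
  I3: { [P → S . g d] }  — shift
  I4: { [P → . S g d], [P → . g A], [S → . d P], [S → .], [S → d . P] }  — shift, reduce
  I5: { [A → . P], [P → . S g d], [P → . g A], [P → g . A], [S → . d P], [S → .] }  — shift, reduce
  I6: { [P → g A .] }  — reduce
  I7: { [S → d P .] }  — reduce
  I8: { [P → S g . d] }  — shift
  I9: { [P → S g d .] }  — reduce

Conflict in state I0:
  Shift-reduce conflict between [S → .] and [P → . g A]
So the grammar is NOT LR(0).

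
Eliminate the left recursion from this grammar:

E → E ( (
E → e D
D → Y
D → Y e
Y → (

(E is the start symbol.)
E is directly left-recursive. The standard transformation for
  A → A α₁ | ... | A α_m | β₁ | ... | β_n
is
  A  → β₁ A' | ... | β_n A'
  A' → α₁ A' | ... | α_m A' | ε

E → e D becomes E → e D E'
E → E ( ( becomes E' → ( ( E'
Add E' → ε

Productions for other non-terminals are unchanged:
  D → Y
  D → Y e
  Y → (

Resulting grammar:
E → e D E'
E' → ( ( E'
E' → ε
D → Y
D → Y e
Y → (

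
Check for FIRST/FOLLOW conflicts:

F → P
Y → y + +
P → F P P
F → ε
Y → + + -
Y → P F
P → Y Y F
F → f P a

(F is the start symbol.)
Yes. F → P with FOLLOW(F) on { '+', 'f', 'y' }; F → f P a with FOLLOW(F) on { 'f' }

A FIRST/FOLLOW conflict occurs when a non-terminal N has a nullable alternative N → β (β ⇒* ε) and another alternative N → α with FIRST(α) ∩ FOLLOW(N) ≠ ∅: on such a lookahead the parser cannot decide between expanding α and letting N vanish via β.

Nullable non-terminals: F.
FIRST sets used below: FIRST(P) = { '+', 'f', 'y' }

F: nullable alternative(s) F → ε; FOLLOW(F) = { $, '+', 'a', 'f', 'y' }
  F → P: FIRST \ {ε} = { '+', 'f', 'y' } — overlaps FOLLOW(F) on { '+', 'f', 'y' }: CONFLICT
  F → ε: FIRST \ {ε} = { } — this is the only nullable alternative, skip
  F → f P a: FIRST \ {ε} = { 'f' } — overlaps FOLLOW(F) on { 'f' }: CONFLICT

P, Y have no nullable alternative, so no FIRST/FOLLOW check is needed there.

So the grammar has 2 FIRST/FOLLOW conflicts (marked CONFLICT above).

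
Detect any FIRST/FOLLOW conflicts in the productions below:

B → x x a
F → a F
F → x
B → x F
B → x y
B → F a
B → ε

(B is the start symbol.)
No FIRST/FOLLOW conflicts.

Nullable non-terminals: B.
FIRST sets used below: FIRST(F) = { 'a', 'x' }

B: nullable alternative(s) B → ε; FOLLOW(B) = { $ }
  B → x x a: FIRST \ {ε} = { 'x' } — disjoint from FOLLOW(B)
  B → x F: FIRST \ {ε} = { 'x' } — disjoint from FOLLOW(B)
  B → x y: FIRST \ {ε} = { 'x' } — disjoint from FOLLOW(B)
  B → F a: FIRST \ {ε} = { 'a', 'x' } — disjoint from FOLLOW(B)
  B → ε: FIRST \ {ε} = { } — this is the only nullable alternative, skip

F has no nullable alternative, so no FIRST/FOLLOW check is needed there.

No FIRST/FOLLOW conflicts found.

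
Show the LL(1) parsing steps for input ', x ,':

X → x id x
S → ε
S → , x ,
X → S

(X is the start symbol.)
LL(1) parsing maintains a stack (initially the start symbol over $) and the input. At each step: if the stack top is a terminal, match it against the current input token; if it is a non-terminal N, replace it with the RHS of M[N, lookahead] (the unique production whose predict set contains the lookahead).

Stack is shown with the top on the left.

Stack    Input    Action
------------------------
X $      , x , $  output X → S
S $      , x , $  output S → , x ,
, x , $  , x , $  match ','
x , $    x , $    match 'x'
, $      , $      match ','
$        $        accept

The string is accepted.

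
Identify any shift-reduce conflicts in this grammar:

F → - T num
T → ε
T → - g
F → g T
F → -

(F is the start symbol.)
Yes — I1: [F → - .] vs [T → . - g]; I3: [T → .] vs [T → . - g]

A shift-reduce conflict occurs when an LR(0) state has both:
  - a complete (reduce) item [A → α .] (dot at the end), and
  - a shift item [B → β . c γ] (dot before a terminal).

Augment with F' → F and build the canonical LR(0) collection (I0 = CLOSURE({[F' → . F]}), then GOTO on every symbol after a dot until no new states appear). It has 9 states:
  I0: { [F → . - T num], [F → . -], [F → . g T], [F' → . F] }  — shift
  I1: { [F → - . T num], [F → - .], [T → . - g], [T → .] }  — shift, 2 reduces
  I2: { [F' → F .] }  — accept
  I3: { [F → g . T], [T → . - g], [T → .] }  — shift, reduce
  I4: { [T → - . g] }  — shift
  I5: { [F → g T .] }  — reduce
  I6: { [T → - g .] }  — reduce
  I7: { [F → - T . num] }  — shift
  I8: { [F → - T num .] }  — reduce

I1 contains reduce items [F → - .], [T → .] and shift item [T → . - g] — shift-reduce conflict.
I3 contains reduce item [T → .] and shift item [T → . - g] — shift-reduce conflict.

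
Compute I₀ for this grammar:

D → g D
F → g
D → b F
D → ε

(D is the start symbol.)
First, augment the grammar with D' → D
I₀ = CLOSURE({ [D' → . D] }):
  [D' → . D] has the dot before D: add [D → . g D], [D → . b F], [D → .]
No further items can be added.

I₀ = { [D → . b F], [D → . g D], [D → .], [D' → . D] }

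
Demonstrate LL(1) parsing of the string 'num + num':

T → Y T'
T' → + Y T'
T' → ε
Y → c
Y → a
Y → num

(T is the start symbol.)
LL(1) parsing maintains a stack (initially the start symbol over $) and the input. At each step: if the stack top is a terminal, match it against the current input token; if it is a non-terminal N, replace it with the RHS of M[N, lookahead] (the unique production whose predict set contains the lookahead).

Stack is shown with the top on the left.

Stack     Input        Action
-----------------------------
T $       num + num $  output T → Y T'
Y T' $    num + num $  output Y → num
num T' $  num + num $  match 'num'
T' $      + num $      output T' → + Y T'
+ Y T' $  + num $      match '+'
Y T' $    num $        output Y → num
num T' $  num $        match 'num'
T' $      $            output T' → ε
$         $            accept

The string is accepted.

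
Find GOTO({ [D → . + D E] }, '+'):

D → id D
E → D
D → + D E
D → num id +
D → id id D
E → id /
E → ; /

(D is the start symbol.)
GOTO(I, '+') = CLOSURE({ [A → αX.β] : [A → α.Xβ] ∈ I, X = '+' })

Items with dot before '+', with the dot advanced:
  [D → . + D E] → [D → + . D E]
Closure of the advanced items:
  [D → + . D E] has the dot before D: add [D → . id D], [D → . + D E], [D → . num id +], [D → . id id D]

GOTO = { [D → + . D E], [D → . + D E], [D → . id D], [D → . id id D], [D → . num id +] }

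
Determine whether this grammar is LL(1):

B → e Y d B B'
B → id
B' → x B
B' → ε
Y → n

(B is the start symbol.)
No. Predict set conflict for B': { 'x' }

A grammar is LL(1) if for each non-terminal N with multiple productions, the predict sets of those productions are pairwise disjoint, where PREDICT(N → α) = (FIRST(α) \ {ε}) ∪ (FOLLOW(N) if α ⇒* ε).

Relevant sets:
  FOLLOW(B') = { $, 'x' }

For B:
  PREDICT(B → e Y d B B') = { 'e' }
  PREDICT(B → id) = { 'id' }
For B':
  PREDICT(B' → x B) = { 'x' }
  PREDICT(B' → ε) = { $, 'x' }
Y has a single production, so nothing to check there.

Conflict found: Predict set conflict for B': { 'x' }
The grammar is NOT LL(1).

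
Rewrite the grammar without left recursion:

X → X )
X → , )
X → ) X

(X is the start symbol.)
X is directly left-recursive. The standard transformation for
  A → A α₁ | ... | A α_m | β₁ | ... | β_n
is
  A  → β₁ A' | ... | β_n A'
  A' → α₁ A' | ... | α_m A' | ε

X → , ) becomes X → , ) X'
X → ) X becomes X → ) X X'
X → X ) becomes X' → ) X'
Add X' → ε

Resulting grammar:
X → , ) X'
X → ) X X'
X' → ) X'
X' → ε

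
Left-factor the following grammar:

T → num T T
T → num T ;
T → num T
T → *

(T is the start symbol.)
Left-factoring transforms A → αβ₁ | αβ₂ into A → αA' and A' → β₁ | β₂
(α is the longest common prefix among the alternatives). Repeat until
no nonterminal has two alternatives with a common prefix.

Round 1: T has alternatives sharing prefix 'num T'. Introduce T': T → num T T'
  Add: T' → T
  Add: T' → ;
  Add: T' → ε

No remaining common prefixes — done.

Resulting grammar:
T → num T T'
T' → T
T' → ;
T' → ε
T → *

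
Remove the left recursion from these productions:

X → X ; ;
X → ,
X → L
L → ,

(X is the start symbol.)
X → , X'
X → L X'
X' → ; ; X'
X' → ε
L → ,

X is directly left-recursive. The standard transformation for
  A → A α₁ | ... | A α_m | β₁ | ... | β_n
is
  A  → β₁ A' | ... | β_n A'
  A' → α₁ A' | ... | α_m A' | ε

X → , becomes X → , X'
X → L becomes X → L X'
X → X ; ; becomes X' → ; ; X'
Add X' → ε

Productions for other non-terminals are unchanged:
  L → ,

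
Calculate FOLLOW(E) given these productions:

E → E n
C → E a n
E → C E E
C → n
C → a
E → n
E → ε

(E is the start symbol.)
{ $, 'a', 'n' }

E is the start symbol, so $ ∈ FOLLOW(E).
In E → E n: E is followed by n, add FIRST(n) \ {ε} = { 'n' }
In C → E a n: E is followed by a n, add FIRST(a n) \ {ε} = { 'a' }
In E → C E E: E is followed by E, add FIRST(E) \ {ε} = { 'a', 'n' }
  E is nullable, so FOLLOW(E) is also included — that is the set being defined, nothing new
In E → C E E: E is at the end; this adds FOLLOW(E) to itself — nothing new

Taking the union: FOLLOW(E) = { $, 'a', 'n' }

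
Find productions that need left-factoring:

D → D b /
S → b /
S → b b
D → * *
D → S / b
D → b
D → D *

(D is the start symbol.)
Yes, D has productions with common prefix 'D'; S has productions with common prefix 'b'

Left-factoring is needed when two productions for the same non-terminal
share a common prefix on the right-hand side.

Productions for D:
  D → D b /
  D → * *
  D → S / b
  D → b
  D → D *
Productions for S:
  S → b /
  S → b b

Found common prefix 'D' in productions for D
Found common prefix 'b' in productions for S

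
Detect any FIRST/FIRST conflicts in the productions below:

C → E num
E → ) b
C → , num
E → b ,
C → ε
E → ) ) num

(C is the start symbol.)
A FIRST/FIRST conflict occurs when two productions N → α and N → β for the same non-terminal have FIRST(α) ∩ FIRST(β) ≠ ∅ (with ε ∈ FIRST of a nullable right-hand side, so two nullable alternatives also conflict).

FIRST sets of the non-terminals at (or reachable through a nullable prefix from) the front of some alternative:
  FIRST(E) = { ')', 'b' }

Productions for C:
  C → E num: FIRST = { ')', 'b' }
  C → , num: FIRST = { ',' }
  C → ε: FIRST = { ε }
Productions for E:
  E → ) b: FIRST = { ')' }
  E → b ,: FIRST = { 'b' }
  E → ) ) num: FIRST = { ')' }

Conflict for E: E → ) b and E → ) ) num
  Overlap: { ')' }

Answer: Yes. E → ')' b / E → ')' ')' num on { ')' }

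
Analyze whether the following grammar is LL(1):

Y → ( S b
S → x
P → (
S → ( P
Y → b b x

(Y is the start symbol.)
Yes, the grammar is LL(1).

A grammar is LL(1) if for each non-terminal N with multiple productions, the predict sets of those productions are pairwise disjoint, where PREDICT(N → α) = (FIRST(α) \ {ε}) ∪ (FOLLOW(N) if α ⇒* ε).

For Y:
  PREDICT(Y → '(' S b) = { '(' }
  PREDICT(Y → b b x) = { 'b' }
For S:
  PREDICT(S → x) = { 'x' }
  PREDICT(S → '(' P) = { '(' }
P has a single production, so nothing to check there.

All predict sets are disjoint. The grammar IS LL(1).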